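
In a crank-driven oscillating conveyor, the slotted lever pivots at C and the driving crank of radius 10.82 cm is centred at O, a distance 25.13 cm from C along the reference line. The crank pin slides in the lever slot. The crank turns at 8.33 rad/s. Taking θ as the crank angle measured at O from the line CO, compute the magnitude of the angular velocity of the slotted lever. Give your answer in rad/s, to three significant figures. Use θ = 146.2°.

3.06

ω = 8.33 rad/s
Crank pin A relative to C: A = (d + r cosθ, r sinθ); lever angle φ = atan2(r sinθ, d + r cosθ).
Differentiating tanφ: φ̇ = rω(d cosθ + r)/(d² + r² + 2dr cosθ).
d² + r² + 2dr cosθ = |CA|² = 0.0296689 m²;  d cosθ + r = -0.10063 m.
|ω_lever| = |0.1082·8.33·-0.10063| / 0.0296689 = 3.0569 rad/s.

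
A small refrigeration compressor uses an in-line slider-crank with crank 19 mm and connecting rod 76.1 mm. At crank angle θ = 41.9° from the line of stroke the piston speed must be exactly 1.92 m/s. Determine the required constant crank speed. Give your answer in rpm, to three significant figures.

For an in-line slider-crank, |v_piston| = rω|sinθ|·[1 + r cosθ/√(L² − r² sin²θ)].
With r = 0.019 m, L = 0.0761 m, θ = 41.9°: the bracketed kinematic factor |dx/dθ| = 0.01508 m.
ω = v/|dx/dθ| = 1.92/0.01508 = 127.32 rad/s.
N = 60ω/(2π) = 1215.8 rpm.

1220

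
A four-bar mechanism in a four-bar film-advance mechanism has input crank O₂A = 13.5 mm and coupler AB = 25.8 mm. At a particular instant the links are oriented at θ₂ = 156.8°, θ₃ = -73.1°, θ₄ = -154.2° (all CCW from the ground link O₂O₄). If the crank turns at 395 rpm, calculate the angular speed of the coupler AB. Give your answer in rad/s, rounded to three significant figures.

ω₂ = 41.36 rad/s (from 395 rpm).
Differentiating the loop-closure r₂e^{iθ₂}+r₃e^{iθ₃}=r₁+r₄e^{iθ₄} gives r₂ω₂e^{iθ₂}+r₃ω₃e^{iθ₃}=r₄ω₄e^{iθ₄}.
Eliminating the other unknown: ω₃ = r₂ω₂ sin(θ₄−θ₂) / [r₃ sin(θ₃−θ₄)].
Numerator sine = +0.75471; denominator sine = +0.98796.
Result = 0.0135·41.36·(+0.75471) / (0.0258·(+0.98796)) = +16.534 rad/s; magnitude 16.534 rad/s.

16.5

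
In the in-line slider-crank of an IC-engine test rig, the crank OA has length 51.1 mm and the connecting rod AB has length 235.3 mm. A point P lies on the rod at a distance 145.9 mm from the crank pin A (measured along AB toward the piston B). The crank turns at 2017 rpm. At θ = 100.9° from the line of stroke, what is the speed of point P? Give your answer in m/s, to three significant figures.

10.4

ω = 211.2 rad/s.  Crank-pin speed |V_A| = rω = 10.793 m/s, perpendicular to OA.
Rod angle: sinφ = −(r/L) sinθ ⇒ φ = -12.313°; ω_rod = −rω cosθ/√(L²−r²sin²θ) = +8.8781 rad/s.
V_P = V_A + ω_rod × AP, with AP = 0.1459 m along the rod.
Components: V_Px = −rω sinθ − a·ω_rod·sinφ = -10.322 m/s;  V_Py = rω cosθ + a·ω_rod·cosφ = -0.77545 m/s.
|V_P| = √(V_Px² + V_Py²) = 10.351 m/s.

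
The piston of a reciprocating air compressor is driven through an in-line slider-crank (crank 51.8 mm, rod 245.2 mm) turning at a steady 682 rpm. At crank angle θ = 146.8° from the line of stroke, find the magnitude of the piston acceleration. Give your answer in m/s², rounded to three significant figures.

ω = 2π·682/60 = 71.42 rad/s
x(θ) = r cosθ + √(L² − r² sin²θ); with ω constant, a = ω²·d²x/dθ².
d²x/dθ² = −r cosθ − r²(cos2θ)/√u − r⁴ sin²2θ/(4u^{3/2}),  u = L² − r² sin²θ = 0.0593185 m².
Substituting r = 0.0518 m, L = 0.2452 m, θ = 146.8°: d²x/dθ² = +0.038829 m.
a = ω²·d²x/dθ² = (71.42)²·(+0.038829) = +198.05 m/s²;  |a| = 198.05 m/s².

198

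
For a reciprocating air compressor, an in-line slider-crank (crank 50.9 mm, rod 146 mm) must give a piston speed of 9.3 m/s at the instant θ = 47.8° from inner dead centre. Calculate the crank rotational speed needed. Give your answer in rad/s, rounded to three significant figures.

For an in-line slider-crank, |v_piston| = rω|sinθ|·[1 + r cosθ/√(L² − r² sin²θ)].
With r = 0.0509 m, L = 0.146 m, θ = 47.8°: the bracketed kinematic factor |dx/dθ| = 0.046847 m.
ω = v/|dx/dθ| = 9.3/0.046847 = 198.52 rad/s.

199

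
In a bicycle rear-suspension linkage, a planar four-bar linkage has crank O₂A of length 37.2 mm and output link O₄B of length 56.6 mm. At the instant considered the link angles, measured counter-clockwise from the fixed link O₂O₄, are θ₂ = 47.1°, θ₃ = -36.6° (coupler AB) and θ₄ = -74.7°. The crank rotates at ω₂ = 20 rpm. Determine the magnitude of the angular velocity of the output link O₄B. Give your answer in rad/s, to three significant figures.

ω₂ = 2.094 rad/s (from 20 rpm).
Differentiating the loop-closure r₂e^{iθ₂}+r₃e^{iθ₃}=r₁+r₄e^{iθ₄} gives r₂ω₂e^{iθ₂}+r₃ω₃e^{iθ₃}=r₄ω₄e^{iθ₄}.
Eliminating the other unknown: ω₄ = r₂ω₂ sin(θ₂−θ₃) / [r₄ sin(θ₄−θ₃)].
Numerator sine = +0.99396; denominator sine = -0.61704.
Result = 0.0372·2.094·(+0.99396) / (0.0566·(-0.61704)) = -2.2174 rad/s; magnitude 2.2174 rad/s.

2.22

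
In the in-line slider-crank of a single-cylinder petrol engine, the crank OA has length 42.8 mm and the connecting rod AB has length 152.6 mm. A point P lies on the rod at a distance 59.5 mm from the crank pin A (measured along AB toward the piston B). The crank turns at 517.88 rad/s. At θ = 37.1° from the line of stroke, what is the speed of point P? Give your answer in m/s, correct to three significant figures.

18.1

ω = 517.9 rad/s.  Crank-pin speed |V_A| = rω = 22.165 m/s, perpendicular to OA.
Rod angle: sinφ = −(r/L) sinθ ⇒ φ = -9.740°; ω_rod = −rω cosθ/√(L²−r²sin²θ) = -117.54 rad/s.
V_P = V_A + ω_rod × AP, with AP = 0.0595 m along the rod.
Components: V_Px = −rω sinθ − a·ω_rod·sinφ = -14.554 m/s;  V_Py = rω cosθ + a·ω_rod·cosφ = +10.786 m/s.
|V_P| = √(V_Px² + V_Py²) = 18.114 m/s.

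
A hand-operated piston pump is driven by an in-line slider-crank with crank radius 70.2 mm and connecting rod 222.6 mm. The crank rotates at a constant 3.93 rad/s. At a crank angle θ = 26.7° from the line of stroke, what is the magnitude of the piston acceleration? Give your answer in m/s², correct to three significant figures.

ω = 3.93 rad/s
x(θ) = r cosθ + √(L² − r² sin²θ); with ω constant, a = ω²·d²x/dθ².
d²x/dθ² = −r cosθ − r²(cos2θ)/√u − r⁴ sin²2θ/(4u^{3/2}),  u = L² − r² sin²θ = 0.0485559 m².
Substituting r = 0.0702 m, L = 0.2226 m, θ = 26.7°: d²x/dθ² = -0.076414 m.
a = ω²·d²x/dθ² = (3.93)²·(-0.076414) = -1.1802 m/s²;  |a| = 1.1802 m/s².

1.18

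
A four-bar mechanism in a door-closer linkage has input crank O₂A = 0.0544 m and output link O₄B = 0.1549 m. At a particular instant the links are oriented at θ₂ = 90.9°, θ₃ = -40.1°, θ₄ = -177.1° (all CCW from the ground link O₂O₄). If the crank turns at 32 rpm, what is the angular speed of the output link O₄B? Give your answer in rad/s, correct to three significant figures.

1.30

ω₂ = 3.351 rad/s (from 32 rpm).
Differentiating the loop-closure r₂e^{iθ₂}+r₃e^{iθ₃}=r₁+r₄e^{iθ₄} gives r₂ω₂e^{iθ₂}+r₃ω₃e^{iθ₃}=r₄ω₄e^{iθ₄}.
Eliminating the other unknown: ω₄ = r₂ω₂ sin(θ₂−θ₃) / [r₄ sin(θ₄−θ₃)].
Numerator sine = +0.75471; denominator sine = -0.68200.
Result = 0.0544·3.351·(+0.75471) / (0.1549·(-0.68200)) = -1.3023 rad/s; magnitude 1.3023 rad/s.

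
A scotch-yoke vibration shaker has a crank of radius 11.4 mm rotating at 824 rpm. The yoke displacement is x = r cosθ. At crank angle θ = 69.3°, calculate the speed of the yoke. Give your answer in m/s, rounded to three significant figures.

0.920

ω = 86.29 rad/s (from 824 rpm).
x = r cosθ ⇒ ẋ = −rω sinθ.
|v| = rω|sinθ| = 0.0114·86.29·|sin 69.3°| = 0.92019 m/s.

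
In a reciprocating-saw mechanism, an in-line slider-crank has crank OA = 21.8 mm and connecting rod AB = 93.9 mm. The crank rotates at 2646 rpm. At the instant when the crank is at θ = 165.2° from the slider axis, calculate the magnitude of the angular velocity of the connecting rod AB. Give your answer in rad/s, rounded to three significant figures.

62.3

ω = 277.1 rad/s (converted from 2646 rpm).
The rod makes angle φ with the slider axis where L sinφ = r sinθ; differentiating, L cosφ·φ̇ = r ω cosθ.
L cosφ = √(L² − r² sin²θ) = 0.093735 m.
|ω_rod| = r ω |cosθ| / √(L² − r² sin²θ) = 0.0218·277.1·0.96682/0.093735 = 62.305 rad/s.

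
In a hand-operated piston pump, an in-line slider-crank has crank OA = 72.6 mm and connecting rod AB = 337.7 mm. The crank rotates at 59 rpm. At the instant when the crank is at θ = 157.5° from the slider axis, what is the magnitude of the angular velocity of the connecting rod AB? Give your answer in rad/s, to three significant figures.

1.23

ω = 6.178 rad/s (converted from 59 rpm).
The rod makes angle φ with the slider axis where L sinφ = r sinθ; differentiating, L cosφ·φ̇ = r ω cosθ.
L cosφ = √(L² − r² sin²θ) = 0.33656 m.
|ω_rod| = r ω |cosθ| / √(L² − r² sin²θ) = 0.0726·6.178·0.92388/0.33656 = 1.2313 rad/s.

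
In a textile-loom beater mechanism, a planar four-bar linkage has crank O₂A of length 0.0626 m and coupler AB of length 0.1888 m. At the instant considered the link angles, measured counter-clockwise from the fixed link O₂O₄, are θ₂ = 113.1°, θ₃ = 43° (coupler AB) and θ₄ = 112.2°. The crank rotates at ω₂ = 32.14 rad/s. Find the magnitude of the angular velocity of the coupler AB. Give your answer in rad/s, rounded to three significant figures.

ω₂ = 32.14 rad/s
Differentiating the loop-closure r₂e^{iθ₂}+r₃e^{iθ₃}=r₁+r₄e^{iθ₄} gives r₂ω₂e^{iθ₂}+r₃ω₃e^{iθ₃}=r₄ω₄e^{iθ₄}.
Eliminating the other unknown: ω₃ = r₂ω₂ sin(θ₄−θ₂) / [r₃ sin(θ₃−θ₄)].
Numerator sine = -0.01571; denominator sine = -0.93483.
Result = 0.0626·32.14·(-0.01571) / (0.1888·(-0.93483)) = +0.17906 rad/s; magnitude 0.17906 rad/s.

0.179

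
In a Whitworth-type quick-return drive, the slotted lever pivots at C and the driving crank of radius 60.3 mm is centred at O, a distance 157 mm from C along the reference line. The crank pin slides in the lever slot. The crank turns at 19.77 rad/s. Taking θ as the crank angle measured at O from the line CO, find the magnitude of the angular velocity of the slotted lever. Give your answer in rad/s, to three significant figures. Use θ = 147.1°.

6.88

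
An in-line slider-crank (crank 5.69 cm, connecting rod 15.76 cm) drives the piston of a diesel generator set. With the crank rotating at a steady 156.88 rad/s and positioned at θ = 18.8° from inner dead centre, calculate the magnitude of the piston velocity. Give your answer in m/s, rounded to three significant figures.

3.87

ω = 156.9 rad/s
For an in-line slider-crank, x = r cosθ + √(L² − r² sin²θ), so v = −rω sinθ·[1 + r cosθ/√(L² − r² sin²θ)].
With r = 0.0569 m, L = 0.1576 m, θ = 18.8°: √(L² − r² sin²θ) = 0.15653 m.
v = −0.0569·156.9·0.32227·[1 + 0.0569·0.94665/0.15653] = -3.8666 m/s.
|v| = 3.8666 m/s.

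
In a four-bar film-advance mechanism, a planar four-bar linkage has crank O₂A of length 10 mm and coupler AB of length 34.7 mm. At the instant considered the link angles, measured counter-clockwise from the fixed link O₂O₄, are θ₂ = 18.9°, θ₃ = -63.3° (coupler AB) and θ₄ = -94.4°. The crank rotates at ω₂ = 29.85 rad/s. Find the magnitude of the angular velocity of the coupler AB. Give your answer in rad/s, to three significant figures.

15.3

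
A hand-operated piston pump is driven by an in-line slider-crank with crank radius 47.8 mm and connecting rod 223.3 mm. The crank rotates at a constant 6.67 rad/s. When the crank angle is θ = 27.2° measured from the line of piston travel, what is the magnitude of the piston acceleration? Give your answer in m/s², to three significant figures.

2.16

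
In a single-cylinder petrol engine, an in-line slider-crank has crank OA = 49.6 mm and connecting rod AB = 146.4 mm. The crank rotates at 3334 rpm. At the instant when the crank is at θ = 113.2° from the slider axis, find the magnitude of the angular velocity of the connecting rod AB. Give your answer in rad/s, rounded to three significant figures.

49.0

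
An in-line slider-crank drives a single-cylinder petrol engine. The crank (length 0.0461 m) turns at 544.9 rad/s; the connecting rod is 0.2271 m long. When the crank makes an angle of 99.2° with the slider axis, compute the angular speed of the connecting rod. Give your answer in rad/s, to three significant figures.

18.1

ω = 544.9 rad/s
The rod makes angle φ with the slider axis where L sinφ = r sinθ; differentiating, L cosφ·φ̇ = r ω cosθ.
L cosφ = √(L² − r² sin²θ) = 0.22249 m.
|ω_rod| = r ω |cosθ| / √(L² − r² sin²θ) = 0.0461·544.9·0.15988/0.22249 = 18.051 rad/s.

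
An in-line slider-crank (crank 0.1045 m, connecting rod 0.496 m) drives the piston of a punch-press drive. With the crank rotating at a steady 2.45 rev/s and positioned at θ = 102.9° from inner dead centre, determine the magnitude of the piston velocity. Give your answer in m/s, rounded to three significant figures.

ω = 2π·2.45 = 15.39 rad/s
For an in-line slider-crank, x = r cosθ + √(L² − r² sin²θ), so v = −rω sinθ·[1 + r cosθ/√(L² − r² sin²θ)].
With r = 0.1045 m, L = 0.496 m, θ = 102.9°: √(L² − r² sin²θ) = 0.48543 m.
v = −0.1045·15.39·0.97476·[1 + 0.1045·-0.22325/0.48543] = -1.4927 m/s.
|v| = 1.4927 m/s.

1.49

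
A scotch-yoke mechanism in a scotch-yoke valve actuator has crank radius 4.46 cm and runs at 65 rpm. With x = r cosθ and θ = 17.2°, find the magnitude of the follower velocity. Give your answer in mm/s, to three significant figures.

ω = 6.807 rad/s (from 65 rpm).
x = r cosθ ⇒ ẋ = −rω sinθ.
|v| = rω|sinθ| = 0.0446·6.807·|sin 17.2°| = 0.089772 m/s = 89.772 mm/s.

89.8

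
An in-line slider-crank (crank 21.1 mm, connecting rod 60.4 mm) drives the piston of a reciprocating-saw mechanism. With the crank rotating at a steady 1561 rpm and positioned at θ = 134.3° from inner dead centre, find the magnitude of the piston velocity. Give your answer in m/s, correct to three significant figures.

ω = 2π·1561/60 = 163.5 rad/s
For an in-line slider-crank, x = r cosθ + √(L² − r² sin²θ), so v = −rω sinθ·[1 + r cosθ/√(L² − r² sin²θ)].
With r = 0.0211 m, L = 0.0604 m, θ = 134.3°: √(L² − r² sin²θ) = 0.058482 m.
v = −0.0211·163.5·0.71569·[1 + 0.0211·-0.69842/0.058482] = -1.8465 m/s.
|v| = 1.8465 m/s.

1.85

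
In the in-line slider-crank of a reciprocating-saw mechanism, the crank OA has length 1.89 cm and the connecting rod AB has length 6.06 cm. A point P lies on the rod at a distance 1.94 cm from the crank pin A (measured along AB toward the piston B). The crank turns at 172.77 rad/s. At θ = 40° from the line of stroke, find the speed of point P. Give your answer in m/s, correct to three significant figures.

2.83

ω = 172.8 rad/s.  Crank-pin speed |V_A| = rω = 3.2654 m/s, perpendicular to OA.
Rod angle: sinφ = −(r/L) sinθ ⇒ φ = -11.565°; ω_rod = −rω cosθ/√(L²−r²sin²θ) = -42.133 rad/s.
V_P = V_A + ω_rod × AP, with AP = 0.0194 m along the rod.
Components: V_Px = −rω sinθ − a·ω_rod·sinφ = -2.2628 m/s;  V_Py = rω cosθ + a·ω_rod·cosφ = +1.7006 m/s.
|V_P| = √(V_Px² + V_Py²) = 2.8306 m/s.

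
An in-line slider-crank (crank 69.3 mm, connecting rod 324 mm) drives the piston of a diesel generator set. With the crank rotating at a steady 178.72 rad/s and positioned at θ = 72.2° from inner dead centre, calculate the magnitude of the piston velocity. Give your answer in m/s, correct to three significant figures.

ω = 178.7 rad/s
For an in-line slider-crank, x = r cosθ + √(L² − r² sin²θ), so v = −rω sinθ·[1 + r cosθ/√(L² − r² sin²θ)].
With r = 0.0693 m, L = 0.324 m, θ = 72.2°: √(L² − r² sin²θ) = 0.31721 m.
v = −0.0693·178.7·0.95213·[1 + 0.0693·0.30570/0.31721] = -12.58 m/s.
|v| = 12.58 m/s.

12.6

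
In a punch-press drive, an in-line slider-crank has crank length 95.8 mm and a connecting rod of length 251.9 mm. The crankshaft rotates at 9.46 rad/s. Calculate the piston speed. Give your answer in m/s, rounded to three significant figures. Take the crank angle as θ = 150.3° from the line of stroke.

ω = 9.46 rad/s
For an in-line slider-crank, x = r cosθ + √(L² − r² sin²θ), so v = −rω sinθ·[1 + r cosθ/√(L² − r² sin²θ)].
With r = 0.0958 m, L = 0.2519 m, θ = 150.3°: √(L² − r² sin²θ) = 0.24739 m.
v = −0.0958·9.46·0.49546·[1 + 0.0958·-0.86863/0.24739] = -0.29798 m/s.
|v| = 0.29798 m/s.

0.298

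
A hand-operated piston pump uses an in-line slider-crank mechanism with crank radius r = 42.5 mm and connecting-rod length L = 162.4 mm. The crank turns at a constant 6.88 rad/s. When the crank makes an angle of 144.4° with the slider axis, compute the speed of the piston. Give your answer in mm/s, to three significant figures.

134

ω = 6.88 rad/s
For an in-line slider-crank, x = r cosθ + √(L² − r² sin²θ), so v = −rω sinθ·[1 + r cosθ/√(L² − r² sin²θ)].
With r = 0.0425 m, L = 0.1624 m, θ = 144.4°: √(L² − r² sin²θ) = 0.1605 m.
v = −0.0425·6.88·0.58212·[1 + 0.0425·-0.81310/0.1605] = -0.13357 m/s.
|v| = 0.13357 m/s = 133.57 mm/s.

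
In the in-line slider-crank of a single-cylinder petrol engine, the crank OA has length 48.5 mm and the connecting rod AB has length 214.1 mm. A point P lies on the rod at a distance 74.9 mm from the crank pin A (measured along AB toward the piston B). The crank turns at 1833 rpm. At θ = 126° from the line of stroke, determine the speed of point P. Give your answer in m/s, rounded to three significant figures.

8.01

ω = 192 rad/s.  Crank-pin speed |V_A| = rω = 9.3096 m/s, perpendicular to OA.
Rod angle: sinφ = −(r/L) sinθ ⇒ φ = -10.560°; ω_rod = −rω cosθ/√(L²−r²sin²θ) = +25.999 rad/s.
V_P = V_A + ω_rod × AP, with AP = 0.0749 m along the rod.
Components: V_Px = −rω sinθ − a·ω_rod·sinφ = -7.1748 m/s;  V_Py = rω cosθ + a·ω_rod·cosφ = -3.5577 m/s.
|V_P| = √(V_Px² + V_Py²) = 8.0084 m/s.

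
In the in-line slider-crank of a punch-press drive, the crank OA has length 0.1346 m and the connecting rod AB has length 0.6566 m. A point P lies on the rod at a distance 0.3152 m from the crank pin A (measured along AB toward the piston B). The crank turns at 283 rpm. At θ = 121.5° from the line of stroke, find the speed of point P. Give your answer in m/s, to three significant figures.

ω = 29.64 rad/s.  Crank-pin speed |V_A| = rω = 3.989 m/s, perpendicular to OA.
Rod angle: sinφ = −(r/L) sinθ ⇒ φ = -10.066°; ω_rod = −rω cosθ/√(L²−r²sin²θ) = +3.2239 rad/s.
V_P = V_A + ω_rod × AP, with AP = 0.3152 m along the rod.
Components: V_Px = −rω sinθ − a·ω_rod·sinφ = -3.2235 m/s;  V_Py = rω cosθ + a·ω_rod·cosφ = -1.0837 m/s.
|V_P| = √(V_Px² + V_Py²) = 3.4008 m/s.

3.40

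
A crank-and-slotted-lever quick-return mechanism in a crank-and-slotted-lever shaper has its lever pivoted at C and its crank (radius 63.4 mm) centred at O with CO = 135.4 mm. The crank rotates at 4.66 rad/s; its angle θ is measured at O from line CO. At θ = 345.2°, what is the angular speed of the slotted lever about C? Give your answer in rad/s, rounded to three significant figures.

1.47

ω = 4.66 rad/s
Crank pin A relative to C: A = (d + r cosθ, r sinθ); lever angle φ = atan2(r sinθ, d + r cosθ).
Differentiating tanφ: φ̇ = rω(d cosθ + r)/(d² + r² + 2dr cosθ).
d² + r² + 2dr cosθ = |CA|² = 0.0389518 m²;  d cosθ + r = +0.19431 m.
|ω_lever| = |0.0634·4.66·+0.19431| / 0.0389518 = 1.4738 rad/s.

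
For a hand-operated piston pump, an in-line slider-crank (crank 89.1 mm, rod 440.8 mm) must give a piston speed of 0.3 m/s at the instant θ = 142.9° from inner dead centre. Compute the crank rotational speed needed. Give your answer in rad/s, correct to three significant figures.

For an in-line slider-crank, |v_piston| = rω|sinθ|·[1 + r cosθ/√(L² − r² sin²θ)].
With r = 0.0891 m, L = 0.4408 m, θ = 142.9°: the bracketed kinematic factor |dx/dθ| = 0.045016 m.
ω = v/|dx/dθ| = 0.3/0.045016 = 6.6643 rad/s.

6.66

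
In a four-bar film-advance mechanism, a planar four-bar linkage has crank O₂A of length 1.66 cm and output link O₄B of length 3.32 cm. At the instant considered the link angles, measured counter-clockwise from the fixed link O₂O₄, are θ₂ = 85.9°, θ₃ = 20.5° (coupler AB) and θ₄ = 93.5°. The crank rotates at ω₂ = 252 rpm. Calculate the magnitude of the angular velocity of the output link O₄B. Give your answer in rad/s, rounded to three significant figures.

12.5

ω₂ = 26.39 rad/s (from 252 rpm).
Differentiating the loop-closure r₂e^{iθ₂}+r₃e^{iθ₃}=r₁+r₄e^{iθ₄} gives r₂ω₂e^{iθ₂}+r₃ω₃e^{iθ₃}=r₄ω₄e^{iθ₄}.
Eliminating the other unknown: ω₄ = r₂ω₂ sin(θ₂−θ₃) / [r₄ sin(θ₄−θ₃)].
Numerator sine = +0.90924; denominator sine = +0.95630.
Result = 0.0166·26.39·(+0.90924) / (0.0332·(+0.95630)) = +12.545 rad/s; magnitude 12.545 rad/s.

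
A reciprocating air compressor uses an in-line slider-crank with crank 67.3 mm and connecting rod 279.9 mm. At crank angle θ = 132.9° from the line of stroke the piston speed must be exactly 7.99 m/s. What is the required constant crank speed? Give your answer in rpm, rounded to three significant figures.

1860

For an in-line slider-crank, |v_piston| = rω|sinθ|·[1 + r cosθ/√(L² − r² sin²θ)].
With r = 0.0673 m, L = 0.2799 m, θ = 132.9°: the bracketed kinematic factor |dx/dθ| = 0.041103 m.
ω = v/|dx/dθ| = 7.99/0.041103 = 194.39 rad/s.
N = 60ω/(2π) = 1856.3 rpm.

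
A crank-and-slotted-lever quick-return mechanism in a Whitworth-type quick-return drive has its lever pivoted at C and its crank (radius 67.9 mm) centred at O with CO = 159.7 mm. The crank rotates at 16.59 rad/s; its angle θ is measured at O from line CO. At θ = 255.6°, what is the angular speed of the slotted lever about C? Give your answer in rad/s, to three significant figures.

1.28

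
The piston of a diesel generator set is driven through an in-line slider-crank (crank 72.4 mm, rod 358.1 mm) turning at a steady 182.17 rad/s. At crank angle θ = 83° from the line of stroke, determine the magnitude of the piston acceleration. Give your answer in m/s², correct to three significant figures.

188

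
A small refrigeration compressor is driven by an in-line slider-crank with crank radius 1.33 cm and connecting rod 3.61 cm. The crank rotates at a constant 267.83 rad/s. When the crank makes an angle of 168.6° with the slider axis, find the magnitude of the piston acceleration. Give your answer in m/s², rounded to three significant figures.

609

ω = 267.8 rad/s
x(θ) = r cosθ + √(L² − r² sin²θ); with ω constant, a = ω²·d²x/dθ².
d²x/dθ² = −r cosθ − r²(cos2θ)/√u − r⁴ sin²2θ/(4u^{3/2}),  u = L² − r² sin²θ = 0.0012963 m².
Substituting r = 0.0133 m, L = 0.0361 m, θ = 168.6°: d²x/dθ² = +0.0084833 m.
a = ω²·d²x/dθ² = (267.8)²·(+0.0084833) = +608.53 m/s²;  |a| = 608.53 m/s².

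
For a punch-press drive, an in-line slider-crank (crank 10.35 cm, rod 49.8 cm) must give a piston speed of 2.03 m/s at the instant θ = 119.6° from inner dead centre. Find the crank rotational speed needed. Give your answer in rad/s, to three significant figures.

25.2

For an in-line slider-crank, |v_piston| = rω|sinθ|·[1 + r cosθ/√(L² − r² sin²θ)].
With r = 0.1035 m, L = 0.498 m, θ = 119.6°: the bracketed kinematic factor |dx/dθ| = 0.0806 m.
ω = v/|dx/dθ| = 2.03/0.0806 = 25.186 rad/s.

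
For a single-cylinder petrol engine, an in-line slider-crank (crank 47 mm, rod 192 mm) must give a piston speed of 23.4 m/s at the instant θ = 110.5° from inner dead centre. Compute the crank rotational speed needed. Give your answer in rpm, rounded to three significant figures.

5570

For an in-line slider-crank, |v_piston| = rω|sinθ|·[1 + r cosθ/√(L² − r² sin²θ)].
With r = 0.047 m, L = 0.192 m, θ = 110.5°: the bracketed kinematic factor |dx/dθ| = 0.040146 m.
ω = v/|dx/dθ| = 23.4/0.040146 = 582.87 rad/s.
N = 60ω/(2π) = 5566 rpm.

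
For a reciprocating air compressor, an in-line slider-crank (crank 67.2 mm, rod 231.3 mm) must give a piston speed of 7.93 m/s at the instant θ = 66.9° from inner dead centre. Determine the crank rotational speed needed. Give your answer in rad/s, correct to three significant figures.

For an in-line slider-crank, |v_piston| = rω|sinθ|·[1 + r cosθ/√(L² − r² sin²θ)].
With r = 0.0672 m, L = 0.2313 m, θ = 66.9°: the bracketed kinematic factor |dx/dθ| = 0.069124 m.
ω = v/|dx/dθ| = 7.93/0.069124 = 114.72 rad/s.

115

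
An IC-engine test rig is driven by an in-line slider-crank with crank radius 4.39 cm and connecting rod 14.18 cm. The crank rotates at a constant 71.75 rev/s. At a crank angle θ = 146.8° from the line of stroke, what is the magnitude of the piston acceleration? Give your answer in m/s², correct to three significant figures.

6290

ω = 2π·71.8 = 450.8 rad/s
x(θ) = r cosθ + √(L² − r² sin²θ); with ω constant, a = ω²·d²x/dθ².
d²x/dθ² = −r cosθ − r²(cos2θ)/√u − r⁴ sin²2θ/(4u^{3/2}),  u = L² − r² sin²θ = 0.0195294 m².
Substituting r = 0.0439 m, L = 0.1418 m, θ = 146.8°: d²x/dθ² = +0.030927 m.
a = ω²·d²x/dθ² = (450.8)²·(+0.030927) = +6285.6 m/s²;  |a| = 6285.6 m/s².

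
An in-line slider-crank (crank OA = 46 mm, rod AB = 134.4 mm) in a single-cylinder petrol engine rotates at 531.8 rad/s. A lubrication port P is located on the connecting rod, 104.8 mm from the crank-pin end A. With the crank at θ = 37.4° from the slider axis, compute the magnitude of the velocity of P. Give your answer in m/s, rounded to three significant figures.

ω = 531.8 rad/s.  Crank-pin speed |V_A| = rω = 24.463 m/s, perpendicular to OA.
Rod angle: sinφ = −(r/L) sinθ ⇒ φ = -11.998°; ω_rod = −rω cosθ/√(L²−r²sin²θ) = -147.82 rad/s.
V_P = V_A + ω_rod × AP, with AP = 0.1048 m along the rod.
Components: V_Px = −rω sinθ − a·ω_rod·sinφ = -18.079 m/s;  V_Py = rω cosθ + a·ω_rod·cosφ = +4.28 m/s.
|V_P| = √(V_Px² + V_Py²) = 18.578 m/s.

18.6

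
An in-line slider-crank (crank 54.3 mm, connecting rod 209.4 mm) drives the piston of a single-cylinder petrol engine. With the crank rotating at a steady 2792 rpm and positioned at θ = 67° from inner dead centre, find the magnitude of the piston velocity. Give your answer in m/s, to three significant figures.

16.1

ω = 2π·2792/60 = 292.4 rad/s
For an in-line slider-crank, x = r cosθ + √(L² − r² sin²θ), so v = −rω sinθ·[1 + r cosθ/√(L² − r² sin²θ)].
With r = 0.0543 m, L = 0.2094 m, θ = 67°: √(L² − r² sin²θ) = 0.20335 m.
v = −0.0543·292.4·0.92050·[1 + 0.0543·0.39073/0.20335] = -16.139 m/s.
|v| = 16.139 m/s.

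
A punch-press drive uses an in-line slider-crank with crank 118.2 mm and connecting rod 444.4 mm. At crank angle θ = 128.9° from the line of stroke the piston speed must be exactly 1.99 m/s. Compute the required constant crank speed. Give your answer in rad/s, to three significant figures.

26.1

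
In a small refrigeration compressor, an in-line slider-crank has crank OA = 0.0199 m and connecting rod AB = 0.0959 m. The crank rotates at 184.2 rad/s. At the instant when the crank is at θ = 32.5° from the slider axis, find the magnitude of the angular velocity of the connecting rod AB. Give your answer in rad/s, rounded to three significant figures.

ω = 184.2 rad/s
The rod makes angle φ with the slider axis where L sinφ = r sinθ; differentiating, L cosφ·φ̇ = r ω cosθ.
L cosφ = √(L² − r² sin²θ) = 0.095302 m.
|ω_rod| = r ω |cosθ| / √(L² − r² sin²θ) = 0.0199·184.2·0.84339/0.095302 = 32.439 rad/s.

32.4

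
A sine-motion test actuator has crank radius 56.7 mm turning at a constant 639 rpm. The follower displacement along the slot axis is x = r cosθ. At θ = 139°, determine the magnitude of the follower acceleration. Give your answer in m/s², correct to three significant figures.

ω = 66.92 rad/s (from 639 rpm).
x = r cosθ ⇒ ẍ = −rω² cosθ (ω constant).
|a| = rω²|cosθ| = 0.0567·(66.92)²·|cos 139°| = 191.61 m/s².

192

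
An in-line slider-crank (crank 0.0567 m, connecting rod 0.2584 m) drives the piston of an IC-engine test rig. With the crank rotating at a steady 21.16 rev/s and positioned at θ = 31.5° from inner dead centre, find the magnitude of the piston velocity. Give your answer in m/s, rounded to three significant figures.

4.68

ω = 2π·21.2 = 133 rad/s
For an in-line slider-crank, x = r cosθ + √(L² − r² sin²θ), so v = −rω sinθ·[1 + r cosθ/√(L² − r² sin²θ)].
With r = 0.0567 m, L = 0.2584 m, θ = 31.5°: √(L² − r² sin²θ) = 0.2567 m.
v = −0.0567·133·0.52250·[1 + 0.0567·0.85264/0.2567] = -4.6806 m/s.
|v| = 4.6806 m/s.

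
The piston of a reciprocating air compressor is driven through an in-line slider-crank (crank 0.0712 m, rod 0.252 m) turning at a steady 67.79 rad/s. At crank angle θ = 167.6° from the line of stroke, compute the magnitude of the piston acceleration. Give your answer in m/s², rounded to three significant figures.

235

ω = 67.79 rad/s
x(θ) = r cosθ + √(L² − r² sin²θ); with ω constant, a = ω²·d²x/dθ².
d²x/dθ² = −r cosθ − r²(cos2θ)/√u − r⁴ sin²2θ/(4u^{3/2}),  u = L² − r² sin²θ = 0.0632702 m².
Substituting r = 0.0712 m, L = 0.252 m, θ = 167.6°: d²x/dθ² = +0.051173 m.
a = ω²·d²x/dθ² = (67.79)²·(+0.051173) = +235.16 m/s²;  |a| = 235.16 m/s².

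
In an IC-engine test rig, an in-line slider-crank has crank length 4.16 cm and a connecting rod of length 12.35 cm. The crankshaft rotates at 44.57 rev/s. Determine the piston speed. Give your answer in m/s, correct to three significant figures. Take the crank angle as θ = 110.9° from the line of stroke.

ω = 2π·44.6 = 280 rad/s
For an in-line slider-crank, x = r cosθ + √(L² − r² sin²θ), so v = −rω sinθ·[1 + r cosθ/√(L² − r² sin²θ)].
With r = 0.0416 m, L = 0.1235 m, θ = 110.9°: √(L² − r² sin²θ) = 0.11723 m.
v = −0.0416·280·0.93420·[1 + 0.0416·-0.35674/0.11723] = -9.5055 m/s.
|v| = 9.5055 m/s.

9.51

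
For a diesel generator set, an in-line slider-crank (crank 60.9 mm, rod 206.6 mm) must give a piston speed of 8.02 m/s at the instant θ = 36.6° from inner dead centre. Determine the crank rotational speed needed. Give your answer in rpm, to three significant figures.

For an in-line slider-crank, |v_piston| = rω|sinθ|·[1 + r cosθ/√(L² − r² sin²θ)].
With r = 0.0609 m, L = 0.2066 m, θ = 36.6°: the bracketed kinematic factor |dx/dθ| = 0.045039 m.
ω = v/|dx/dθ| = 8.02/0.045039 = 178.07 rad/s.
N = 60ω/(2π) = 1700.4 rpm.

1700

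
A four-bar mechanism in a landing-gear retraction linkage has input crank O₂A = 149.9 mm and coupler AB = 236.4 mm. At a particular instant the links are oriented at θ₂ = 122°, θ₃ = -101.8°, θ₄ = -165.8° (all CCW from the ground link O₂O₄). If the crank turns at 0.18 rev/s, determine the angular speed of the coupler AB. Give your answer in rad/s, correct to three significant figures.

ω₂ = 1.131 rad/s (from 0.18 rev/s).
Differentiating the loop-closure r₂e^{iθ₂}+r₃e^{iθ₃}=r₁+r₄e^{iθ₄} gives r₂ω₂e^{iθ₂}+r₃ω₃e^{iθ₃}=r₄ω₄e^{iθ₄}.
Eliminating the other unknown: ω₃ = r₂ω₂ sin(θ₄−θ₂) / [r₃ sin(θ₃−θ₄)].
Numerator sine = +0.95213; denominator sine = +0.89879.
Result = 0.1499·1.131·(+0.95213) / (0.2364·(+0.89879)) = +0.7597 rad/s; magnitude 0.7597 rad/s.

0.760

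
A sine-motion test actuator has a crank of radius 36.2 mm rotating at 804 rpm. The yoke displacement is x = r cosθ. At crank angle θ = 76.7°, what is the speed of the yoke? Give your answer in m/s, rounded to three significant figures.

2.97

ω = 84.19 rad/s (from 804 rpm).
x = r cosθ ⇒ ẋ = −rω sinθ.
|v| = rω|sinθ| = 0.0362·84.19·|sin 76.7°| = 2.9661 m/s.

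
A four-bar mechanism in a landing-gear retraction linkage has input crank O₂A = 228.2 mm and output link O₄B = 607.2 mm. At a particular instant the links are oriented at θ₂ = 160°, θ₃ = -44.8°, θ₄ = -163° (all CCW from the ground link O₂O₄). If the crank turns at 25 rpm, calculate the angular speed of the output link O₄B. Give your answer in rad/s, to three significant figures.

ω₂ = 2.618 rad/s (from 25 rpm).
Differentiating the loop-closure r₂e^{iθ₂}+r₃e^{iθ₃}=r₁+r₄e^{iθ₄} gives r₂ω₂e^{iθ₂}+r₃ω₃e^{iθ₃}=r₄ω₄e^{iθ₄}.
Eliminating the other unknown: ω₄ = r₂ω₂ sin(θ₂−θ₃) / [r₄ sin(θ₄−θ₃)].
Numerator sine = -0.41945; denominator sine = -0.88130.
Result = 0.2282·2.618·(-0.41945) / (0.6072·(-0.88130)) = +0.46828 rad/s; magnitude 0.46828 rad/s.

0.468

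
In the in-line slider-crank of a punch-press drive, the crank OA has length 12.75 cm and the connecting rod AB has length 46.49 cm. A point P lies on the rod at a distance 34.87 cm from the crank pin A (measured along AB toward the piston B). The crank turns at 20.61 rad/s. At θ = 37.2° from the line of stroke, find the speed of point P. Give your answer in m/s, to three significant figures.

1.93

ω = 20.61 rad/s.  Crank-pin speed |V_A| = rω = 2.6278 m/s, perpendicular to OA.
Rod angle: sinφ = −(r/L) sinθ ⇒ φ = -9.544°; ω_rod = −rω cosθ/√(L²−r²sin²θ) = -4.5655 rad/s.
V_P = V_A + ω_rod × AP, with AP = 0.3487 m along the rod.
Components: V_Px = −rω sinθ − a·ω_rod·sinφ = -1.8527 m/s;  V_Py = rω cosθ + a·ω_rod·cosφ = +0.52316 m/s.
|V_P| = √(V_Px² + V_Py²) = 1.9252 m/s.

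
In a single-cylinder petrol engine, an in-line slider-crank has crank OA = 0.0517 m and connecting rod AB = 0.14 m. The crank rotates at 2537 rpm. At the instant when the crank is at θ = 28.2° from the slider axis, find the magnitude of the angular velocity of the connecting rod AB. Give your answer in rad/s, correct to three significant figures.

ω = 265.7 rad/s (converted from 2537 rpm).
The rod makes angle φ with the slider axis where L sinφ = r sinθ; differentiating, L cosφ·φ̇ = r ω cosθ.
L cosφ = √(L² − r² sin²θ) = 0.13785 m.
|ω_rod| = r ω |cosθ| / √(L² − r² sin²θ) = 0.0517·265.7·0.88130/0.13785 = 87.812 rad/s.

87.8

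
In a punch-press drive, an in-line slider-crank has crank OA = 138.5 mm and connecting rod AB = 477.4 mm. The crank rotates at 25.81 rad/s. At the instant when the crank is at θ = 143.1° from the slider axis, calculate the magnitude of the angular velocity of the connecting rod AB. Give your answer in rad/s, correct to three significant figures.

ω = 25.81 rad/s
The rod makes angle φ with the slider axis where L sinφ = r sinθ; differentiating, L cosφ·φ̇ = r ω cosθ.
L cosφ = √(L² − r² sin²θ) = 0.4701 m.
|ω_rod| = r ω |cosθ| / √(L² − r² sin²θ) = 0.1385·25.81·0.79968/0.4701 = 6.0809 rad/s.

6.08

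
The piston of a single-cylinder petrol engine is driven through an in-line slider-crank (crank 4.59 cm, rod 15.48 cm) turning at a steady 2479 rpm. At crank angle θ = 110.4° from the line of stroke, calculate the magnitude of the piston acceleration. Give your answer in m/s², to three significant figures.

ω = 2π·2479/60 = 259.6 rad/s
x(θ) = r cosθ + √(L² − r² sin²θ); with ω constant, a = ω²·d²x/dθ².
d²x/dθ² = −r cosθ − r²(cos2θ)/√u − r⁴ sin²2θ/(4u^{3/2}),  u = L² − r² sin²θ = 0.0221122 m².
Substituting r = 0.0459 m, L = 0.1548 m, θ = 110.4°: d²x/dθ² = +0.02658 m.
a = ω²·d²x/dθ² = (259.6)²·(+0.02658) = +1791.3 m/s²;  |a| = 1791.3 m/s².

1790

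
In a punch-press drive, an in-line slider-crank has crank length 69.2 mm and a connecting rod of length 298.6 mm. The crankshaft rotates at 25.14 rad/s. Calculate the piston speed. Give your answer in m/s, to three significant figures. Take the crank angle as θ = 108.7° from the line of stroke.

1.52

ω = 25.14 rad/s
For an in-line slider-crank, x = r cosθ + √(L² − r² sin²θ), so v = −rω sinθ·[1 + r cosθ/√(L² − r² sin²θ)].
With r = 0.0692 m, L = 0.2986 m, θ = 108.7°: √(L² − r² sin²θ) = 0.29132 m.
v = −0.0692·25.14·0.94721·[1 + 0.0692·-0.32061/0.29132] = -1.5224 m/s.
|v| = 1.5224 m/s.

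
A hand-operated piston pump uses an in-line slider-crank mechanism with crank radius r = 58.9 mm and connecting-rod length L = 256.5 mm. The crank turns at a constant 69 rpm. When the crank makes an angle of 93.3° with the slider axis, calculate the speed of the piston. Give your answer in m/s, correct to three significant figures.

ω = 2π·69/60 = 7.226 rad/s
For an in-line slider-crank, x = r cosθ + √(L² − r² sin²θ), so v = −rω sinθ·[1 + r cosθ/√(L² − r² sin²θ)].
With r = 0.0589 m, L = 0.2565 m, θ = 93.3°: √(L² − r² sin²θ) = 0.24967 m.
v = −0.0589·7.226·0.99834·[1 + 0.0589·-0.05756/0.24967] = -0.41912 m/s.
|v| = 0.41912 m/s.

0.419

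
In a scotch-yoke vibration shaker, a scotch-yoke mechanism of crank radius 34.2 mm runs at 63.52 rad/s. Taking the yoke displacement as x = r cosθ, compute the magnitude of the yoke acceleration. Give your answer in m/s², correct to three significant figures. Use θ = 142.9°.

110

ω = 63.52 rad/s
x = r cosθ ⇒ ẍ = −rω² cosθ (ω constant).
|a| = rω²|cosθ| = 0.0342·(63.52)²·|cos 142.9°| = 110.06 m/s².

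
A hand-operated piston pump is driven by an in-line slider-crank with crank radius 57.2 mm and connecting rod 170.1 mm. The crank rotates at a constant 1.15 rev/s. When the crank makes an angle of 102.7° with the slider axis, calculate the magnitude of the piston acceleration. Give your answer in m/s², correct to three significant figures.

1.61

ω = 2π·1.15 = 7.226 rad/s
x(θ) = r cosθ + √(L² − r² sin²θ); with ω constant, a = ω²·d²x/dθ².
d²x/dθ² = −r cosθ − r²(cos2θ)/√u − r⁴ sin²2θ/(4u^{3/2}),  u = L² − r² sin²θ = 0.0258203 m².
Substituting r = 0.0572 m, L = 0.1701 m, θ = 102.7°: d²x/dθ² = +0.03085 m.
a = ω²·d²x/dθ² = (7.226)²·(+0.03085) = +1.6107 m/s²;  |a| = 1.6107 m/s².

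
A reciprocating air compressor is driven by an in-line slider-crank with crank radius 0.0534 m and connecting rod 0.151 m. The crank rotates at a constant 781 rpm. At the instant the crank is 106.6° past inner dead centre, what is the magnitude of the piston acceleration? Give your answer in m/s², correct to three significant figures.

213

ω = 2π·781/60 = 81.79 rad/s
x(θ) = r cosθ + √(L² − r² sin²θ); with ω constant, a = ω²·d²x/dθ².
d²x/dθ² = −r cosθ − r²(cos2θ)/√u − r⁴ sin²2θ/(4u^{3/2}),  u = L² − r² sin²θ = 0.0201822 m².
Substituting r = 0.0534 m, L = 0.151 m, θ = 106.6°: d²x/dθ² = +0.031839 m.
a = ω²·d²x/dθ² = (81.79)²·(+0.031839) = +212.97 m/s²;  |a| = 212.97 m/s².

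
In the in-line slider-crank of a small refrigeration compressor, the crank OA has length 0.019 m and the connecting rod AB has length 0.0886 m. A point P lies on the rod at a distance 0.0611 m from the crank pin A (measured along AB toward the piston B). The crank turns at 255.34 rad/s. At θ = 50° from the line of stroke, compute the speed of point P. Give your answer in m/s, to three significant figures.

4.19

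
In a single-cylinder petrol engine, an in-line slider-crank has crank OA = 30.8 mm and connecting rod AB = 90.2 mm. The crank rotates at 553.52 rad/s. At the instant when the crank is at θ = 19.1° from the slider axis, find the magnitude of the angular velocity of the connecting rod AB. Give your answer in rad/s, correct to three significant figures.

180

ω = 553.5 rad/s
The rod makes angle φ with the slider axis where L sinφ = r sinθ; differentiating, L cosφ·φ̇ = r ω cosθ.
L cosφ = √(L² − r² sin²θ) = 0.089635 m.
|ω_rod| = r ω |cosθ| / √(L² − r² sin²θ) = 0.0308·553.5·0.94495/0.089635 = 179.73 rad/s.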